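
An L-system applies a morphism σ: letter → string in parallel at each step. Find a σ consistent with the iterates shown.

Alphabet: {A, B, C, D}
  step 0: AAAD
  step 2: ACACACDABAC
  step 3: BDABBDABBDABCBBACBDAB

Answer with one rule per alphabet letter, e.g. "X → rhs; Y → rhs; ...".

  step 2 ⇒ step 3: ACACACDABAC ⇒ B·DAB·B·DAB·B·DAB·CB·B·AC·B·DAB
    A ↦ B
    B ↦ AC
    C ↦ DAB
    D ↦ CB

A->B, B->AC, C->DAB, D->CB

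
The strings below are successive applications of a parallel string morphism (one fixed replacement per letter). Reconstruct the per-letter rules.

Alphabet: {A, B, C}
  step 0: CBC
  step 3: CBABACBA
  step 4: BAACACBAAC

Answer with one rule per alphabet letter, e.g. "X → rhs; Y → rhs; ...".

  step 3 ⇒ step 4: CBABACBA ⇒ BA·A·C·A·C·BA·A·C
    A ↦ C
    B ↦ A
    C ↦ BA

A->C, B->A, C->BA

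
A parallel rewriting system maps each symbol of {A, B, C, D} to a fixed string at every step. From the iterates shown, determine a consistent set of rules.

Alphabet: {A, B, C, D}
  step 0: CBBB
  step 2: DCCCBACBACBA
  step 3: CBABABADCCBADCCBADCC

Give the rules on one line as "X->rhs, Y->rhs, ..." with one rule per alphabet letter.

A->C, B->DC, C->BA, D->C

  step 2 ⇒ step 3: DCCCBACBACBA ⇒ C·BA·BA·BA·DC·C·BA·DC·C·BA·DC·C
    A ↦ C
    B ↦ DC
    C ↦ BA
    D ↦ C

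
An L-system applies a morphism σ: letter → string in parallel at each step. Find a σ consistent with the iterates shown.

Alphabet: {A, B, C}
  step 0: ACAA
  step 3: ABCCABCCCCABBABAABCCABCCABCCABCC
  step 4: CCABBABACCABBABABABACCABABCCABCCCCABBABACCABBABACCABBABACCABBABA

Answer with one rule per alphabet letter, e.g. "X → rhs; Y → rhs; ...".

  step 3 ⇒ step 4: ABCCABCCCCABBABAABCCABCCABCCABCC ⇒ CC·AB·BA·BA·CC·AB·BA·BA·BA·BA·CC·AB·AB·CC·AB·CC·CC·AB·BA·BA·CC·AB·BA·BA·CC·AB·BA·BA·CC·AB·BA·BA
    A ↦ CC
    B ↦ AB
    C ↦ BA

A->CC, B->AB, C->BA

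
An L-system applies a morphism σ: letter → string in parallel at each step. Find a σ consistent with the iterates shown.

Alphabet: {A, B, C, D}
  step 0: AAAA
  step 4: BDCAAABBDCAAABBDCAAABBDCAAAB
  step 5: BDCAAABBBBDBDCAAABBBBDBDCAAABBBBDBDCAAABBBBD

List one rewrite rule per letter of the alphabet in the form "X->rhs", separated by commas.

  step 4 ⇒ step 5: BDCAAABBDCAAABBDCAAABBDCAAAB ⇒ BD·CA·AA·B·B·B·BD·BD·CA·AA·B·B·B·BD·BD·CA·AA·B·B·B·BD·BD·CA·AA·B·B·B·BD
    A ↦ B
    B ↦ BD
    C ↦ AA
    D ↦ CA

A->B, B->BD, C->AA, D->CA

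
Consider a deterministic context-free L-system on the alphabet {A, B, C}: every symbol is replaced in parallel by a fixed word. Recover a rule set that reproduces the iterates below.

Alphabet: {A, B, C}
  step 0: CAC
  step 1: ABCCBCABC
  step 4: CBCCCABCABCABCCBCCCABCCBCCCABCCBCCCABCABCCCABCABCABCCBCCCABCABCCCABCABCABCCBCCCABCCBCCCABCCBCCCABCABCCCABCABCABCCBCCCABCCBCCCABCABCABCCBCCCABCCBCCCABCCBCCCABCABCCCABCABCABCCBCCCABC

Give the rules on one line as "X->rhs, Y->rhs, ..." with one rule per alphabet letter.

  step 0 ⇒ step 1: CAC ⇒ ABC·CBC·ABC
    A ↦ CBC
    C ↦ ABC
    B ↦ CC  (constrained at step 1)

A->CBC, B->CC, C->ABC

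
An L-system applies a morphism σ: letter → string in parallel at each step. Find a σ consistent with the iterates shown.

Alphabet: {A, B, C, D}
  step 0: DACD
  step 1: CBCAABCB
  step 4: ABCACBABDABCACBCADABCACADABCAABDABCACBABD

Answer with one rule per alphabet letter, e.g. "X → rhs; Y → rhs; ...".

  step 0 ⇒ step 1: DACD ⇒ CB·CA·AB·CB
    A ↦ CA
    C ↦ AB
    D ↦ CB
    B ↦ D  (constrained at step 1)

A->CA, B->D, C->AB, D->CB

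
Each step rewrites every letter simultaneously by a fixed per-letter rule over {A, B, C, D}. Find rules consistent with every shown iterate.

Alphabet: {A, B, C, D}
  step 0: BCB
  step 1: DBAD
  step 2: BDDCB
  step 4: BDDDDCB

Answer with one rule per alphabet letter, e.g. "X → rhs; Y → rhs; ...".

A->DC, B->D, C->BA, D->B

  step 1 ⇒ step 2: DBAD ⇒ B·D·DC·B
    A ↦ DC
    B ↦ D
    D ↦ B
  step 0 ⇒ step 1: BCB ⇒ D·BA·D
    C ↦ BA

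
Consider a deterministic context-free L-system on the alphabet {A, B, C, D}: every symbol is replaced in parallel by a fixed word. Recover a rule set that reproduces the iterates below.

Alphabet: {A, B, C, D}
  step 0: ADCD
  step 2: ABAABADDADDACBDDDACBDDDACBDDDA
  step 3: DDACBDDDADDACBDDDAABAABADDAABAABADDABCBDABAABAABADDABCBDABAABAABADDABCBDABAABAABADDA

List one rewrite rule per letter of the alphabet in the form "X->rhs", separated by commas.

A->DDA, B->CBD, C->B, D->ABA

  step 2 ⇒ step 3: ABAABADDADDACBDDDACBDDDACBDDDA ⇒ DDA·CBD·DDA·DDA·CBD·DDA·ABA·ABA·DDA·ABA·ABA·DDA·B·CBD·ABA·ABA·ABA·DDA·B·CBD·ABA·ABA·ABA·DDA·B·CBD·ABA·ABA·ABA·DDA
    A ↦ DDA
    B ↦ CBD
    C ↦ B
    D ↦ ABA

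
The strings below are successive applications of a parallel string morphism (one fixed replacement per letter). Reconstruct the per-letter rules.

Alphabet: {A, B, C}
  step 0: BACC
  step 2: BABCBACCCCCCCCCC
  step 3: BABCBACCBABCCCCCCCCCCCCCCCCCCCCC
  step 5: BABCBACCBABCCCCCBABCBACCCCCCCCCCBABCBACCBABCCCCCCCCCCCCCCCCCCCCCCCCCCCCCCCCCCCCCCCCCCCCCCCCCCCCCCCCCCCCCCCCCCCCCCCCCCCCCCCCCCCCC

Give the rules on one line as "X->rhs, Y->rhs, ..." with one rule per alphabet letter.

  step 2 ⇒ step 3: BABCBACCCCCCCCCC ⇒ BA·BC·BA·CC·BA·BC·CC·CC·CC·CC·CC·CC·CC·CC·CC·CC
    A ↦ BC
    B ↦ BA
    C ↦ CC

A->BC, B->BA, C->CC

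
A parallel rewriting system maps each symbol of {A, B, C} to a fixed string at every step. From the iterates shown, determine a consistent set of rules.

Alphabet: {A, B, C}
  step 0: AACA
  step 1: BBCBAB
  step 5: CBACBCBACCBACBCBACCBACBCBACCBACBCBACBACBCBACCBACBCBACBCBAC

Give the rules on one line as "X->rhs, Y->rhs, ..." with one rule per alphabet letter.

A->B, B->C, C->CBA

  step 0 ⇒ step 1: AACA ⇒ B·B·CBA·B
    A ↦ B
    C ↦ CBA
    B ↦ C  (constrained at step 1)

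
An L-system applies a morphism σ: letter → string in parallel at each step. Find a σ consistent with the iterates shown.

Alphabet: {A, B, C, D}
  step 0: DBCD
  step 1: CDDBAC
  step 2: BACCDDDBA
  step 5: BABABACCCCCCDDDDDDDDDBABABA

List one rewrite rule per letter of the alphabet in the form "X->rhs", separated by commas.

  step 1 ⇒ step 2: CDDBAC ⇒ BA·C·C·DD·D·BA
    A ↦ D
    B ↦ DD
    C ↦ BA
    D ↦ C

A->D, B->DD, C->BA, D->C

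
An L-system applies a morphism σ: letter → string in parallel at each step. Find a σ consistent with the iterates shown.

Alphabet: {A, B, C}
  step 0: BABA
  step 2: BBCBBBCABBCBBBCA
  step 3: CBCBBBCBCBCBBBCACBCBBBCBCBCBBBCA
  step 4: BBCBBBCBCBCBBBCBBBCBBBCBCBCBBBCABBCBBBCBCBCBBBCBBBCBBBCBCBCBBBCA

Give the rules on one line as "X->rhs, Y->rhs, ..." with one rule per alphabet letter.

  step 3 ⇒ step 4: CBCBBBCBCBCBBBCACBCBBBCBCBCBBBCA ⇒ BB·CB·BB·CB·CB·CB·BB·CB·BB·CB·BB·CB·CB·CB·BB·CA·BB·CB·BB·CB·CB·CB·BB·CB·BB·CB·BB·CB·CB·CB·BB·CA
    A ↦ CA
    B ↦ CB
    C ↦ BB

A->CA, B->CB, C->BB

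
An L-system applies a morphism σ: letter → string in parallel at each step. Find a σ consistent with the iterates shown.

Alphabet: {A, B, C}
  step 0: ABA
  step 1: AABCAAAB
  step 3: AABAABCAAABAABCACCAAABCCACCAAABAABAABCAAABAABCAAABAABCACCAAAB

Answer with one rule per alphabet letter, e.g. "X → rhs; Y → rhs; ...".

  step 0 ⇒ step 1: ABA ⇒ AAB·CA·AAB
    A ↦ AAB
    B ↦ CA
    C ↦ CCA  (constrained at step 1)

A->AAB, B->CA, C->CCA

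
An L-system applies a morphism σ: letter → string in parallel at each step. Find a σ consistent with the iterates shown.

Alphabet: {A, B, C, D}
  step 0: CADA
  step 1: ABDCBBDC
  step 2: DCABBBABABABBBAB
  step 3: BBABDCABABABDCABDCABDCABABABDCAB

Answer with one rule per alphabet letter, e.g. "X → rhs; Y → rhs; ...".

  step 2 ⇒ step 3: DCABBBABABABBBAB ⇒ BB·AB·DC·AB·AB·AB·DC·AB·DC·AB·DC·AB·AB·AB·DC·AB
    A ↦ DC
    B ↦ AB
    C ↦ AB
    D ↦ BB

A->DC, B->AB, C->AB, D->BB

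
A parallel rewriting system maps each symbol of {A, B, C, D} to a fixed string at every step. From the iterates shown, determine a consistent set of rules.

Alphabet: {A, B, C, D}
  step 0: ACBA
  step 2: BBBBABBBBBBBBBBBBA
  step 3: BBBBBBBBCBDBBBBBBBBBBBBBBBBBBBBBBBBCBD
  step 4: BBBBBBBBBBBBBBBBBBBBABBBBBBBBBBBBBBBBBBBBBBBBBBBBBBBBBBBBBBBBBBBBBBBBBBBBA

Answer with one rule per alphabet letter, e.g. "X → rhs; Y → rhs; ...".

A->CBD, B->BB, C->BB, D->A

  step 3 ⇒ step 4: BBBBBBBBCBDBBBBBBBBBBBBBBBBBBBBBBBBCBD ⇒ BB·BB·BB·BB·BB·BB·BB·BB·BB·BB·A·BB·BB·BB·BB·BB·BB·BB·BB·BB·BB·BB·BB·BB·BB·BB·BB·BB·BB·BB·BB·BB·BB·BB·BB·BB·BB·A
    B ↦ BB
    C ↦ BB
    D ↦ A
  step 2 ⇒ step 3: BBBBABBBBBBBBBBBBA ⇒ BB·BB·BB·BB·CBD·BB·BB·BB·BB·BB·BB·BB·BB·BB·BB·BB·BB·CBD
    A ↦ CBD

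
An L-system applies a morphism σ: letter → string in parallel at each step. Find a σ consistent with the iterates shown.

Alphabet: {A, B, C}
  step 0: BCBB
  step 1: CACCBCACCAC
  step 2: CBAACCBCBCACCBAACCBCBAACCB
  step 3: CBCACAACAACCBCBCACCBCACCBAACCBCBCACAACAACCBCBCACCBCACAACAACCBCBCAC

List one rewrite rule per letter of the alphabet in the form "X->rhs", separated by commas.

A->AAC, B->CAC, C->CB

  step 2 ⇒ step 3: CBAACCBCBCACCBAACCBCBAACCB ⇒ CB·CAC·AAC·AAC·CB·CB·CAC·CB·CAC·CB·AAC·CB·CB·CAC·AAC·AAC·CB·CB·CAC·CB·CAC·AAC·AAC·CB·CB·CAC
    A ↦ AAC
    B ↦ CAC
    C ↦ CB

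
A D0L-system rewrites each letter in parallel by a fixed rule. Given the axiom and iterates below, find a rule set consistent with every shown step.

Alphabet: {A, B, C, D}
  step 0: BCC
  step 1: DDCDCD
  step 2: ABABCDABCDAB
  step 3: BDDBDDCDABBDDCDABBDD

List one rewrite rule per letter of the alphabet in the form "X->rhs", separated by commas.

  step 2 ⇒ step 3: ABABCDABCDAB ⇒ B·DD·B·DD·CD·AB·B·DD·CD·AB·B·DD
    A ↦ B
    B ↦ DD
    C ↦ CD
    D ↦ AB

A->B, B->DD, C->CD, D->AB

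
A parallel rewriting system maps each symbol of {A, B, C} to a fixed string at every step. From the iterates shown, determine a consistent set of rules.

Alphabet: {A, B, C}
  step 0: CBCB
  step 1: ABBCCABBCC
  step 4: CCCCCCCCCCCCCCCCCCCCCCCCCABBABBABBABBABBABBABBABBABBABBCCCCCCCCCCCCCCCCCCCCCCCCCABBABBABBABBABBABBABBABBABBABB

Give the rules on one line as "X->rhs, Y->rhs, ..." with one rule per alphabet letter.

A->C, B->CC, C->ABB

  step 0 ⇒ step 1: CBCB ⇒ ABB·CC·ABB·CC
    B ↦ CC
    C ↦ ABB
    A ↦ C  (constrained at step 1)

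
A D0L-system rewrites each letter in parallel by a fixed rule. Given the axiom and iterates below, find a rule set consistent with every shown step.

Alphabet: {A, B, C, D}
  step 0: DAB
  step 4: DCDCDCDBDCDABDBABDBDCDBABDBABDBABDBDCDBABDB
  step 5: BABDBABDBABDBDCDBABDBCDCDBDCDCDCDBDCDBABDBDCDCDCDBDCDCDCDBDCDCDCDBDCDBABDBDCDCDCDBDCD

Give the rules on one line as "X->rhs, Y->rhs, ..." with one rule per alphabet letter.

A->C, B->DCD, C->ABD, D->B

  step 4 ⇒ step 5: DCDCDCDBDCDABDBABDBDCDBABDBABDBABDBDCDBABDB ⇒ B·ABD·B·ABD·B·ABD·B·DCD·B·ABD·B·C·DCD·B·DCD·C·DCD·B·DCD·B·ABD·B·DCD·C·DCD·B·DCD·C·DCD·B·DCD·C·DCD·B·DCD·B·ABD·B·DCD·C·DCD·B·DCD
    A ↦ C
    B ↦ DCD
    C ↦ ABD
    D ↦ B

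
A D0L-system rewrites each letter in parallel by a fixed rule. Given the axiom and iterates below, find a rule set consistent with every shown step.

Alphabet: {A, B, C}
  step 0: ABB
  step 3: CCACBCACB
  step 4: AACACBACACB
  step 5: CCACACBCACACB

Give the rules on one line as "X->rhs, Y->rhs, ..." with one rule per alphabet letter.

A->C, B->CB, C->A

  step 4 ⇒ step 5: AACACBACACB ⇒ C·C·A·C·A·CB·C·A·C·A·CB
    A ↦ C
    B ↦ CB
    C ↦ A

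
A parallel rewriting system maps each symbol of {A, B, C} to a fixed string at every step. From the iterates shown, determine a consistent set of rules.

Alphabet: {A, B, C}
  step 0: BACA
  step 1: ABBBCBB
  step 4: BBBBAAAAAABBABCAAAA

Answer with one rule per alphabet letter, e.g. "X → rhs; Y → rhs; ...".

A->BB, B->A, C->BC

  step 0 ⇒ step 1: BACA ⇒ A·BB·BC·BB
    A ↦ BB
    B ↦ A
    C ↦ BC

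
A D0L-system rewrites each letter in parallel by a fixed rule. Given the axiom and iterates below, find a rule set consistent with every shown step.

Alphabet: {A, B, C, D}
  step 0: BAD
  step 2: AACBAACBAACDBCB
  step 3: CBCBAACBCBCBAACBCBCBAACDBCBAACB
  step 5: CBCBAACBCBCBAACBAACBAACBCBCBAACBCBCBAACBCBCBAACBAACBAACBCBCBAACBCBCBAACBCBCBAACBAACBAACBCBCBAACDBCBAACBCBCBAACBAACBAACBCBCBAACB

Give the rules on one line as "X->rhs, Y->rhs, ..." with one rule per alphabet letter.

  step 2 ⇒ step 3: AACBAACBAACDBCB ⇒ CB·CB·AA·CB·CB·CB·AA·CB·CB·CB·AA·CDB·CB·AA·CB
    A ↦ CB
    B ↦ CB
    C ↦ AA
    D ↦ CDB

A->CB, B->CB, C->AA, D->CDB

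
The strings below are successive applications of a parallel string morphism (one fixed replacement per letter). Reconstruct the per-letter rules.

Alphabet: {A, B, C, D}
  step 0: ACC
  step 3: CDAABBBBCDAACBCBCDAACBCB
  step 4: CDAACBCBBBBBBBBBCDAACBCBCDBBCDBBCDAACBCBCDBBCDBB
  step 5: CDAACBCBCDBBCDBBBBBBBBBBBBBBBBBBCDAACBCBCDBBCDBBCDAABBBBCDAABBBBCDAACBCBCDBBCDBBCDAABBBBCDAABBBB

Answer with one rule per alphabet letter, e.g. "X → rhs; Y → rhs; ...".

  step 4 ⇒ step 5: CDAACBCBBBBBBBBBCDAACBCBCDBBCDBBCDAACBCBCDBBCDBB ⇒ CD·AA·CB·CB·CD·BB·CD·BB·BB·BB·BB·BB·BB·BB·BB·BB·CD·AA·CB·CB·CD·BB·CD·BB·CD·AA·BB·BB·CD·AA·BB·BB·CD·AA·CB·CB·CD·BB·CD·BB·CD·AA·BB·BB·CD·AA·BB·BB
    A ↦ CB
    B ↦ BB
    C ↦ CD
    D ↦ AA

A->CB, B->BB, C->CD, D->AA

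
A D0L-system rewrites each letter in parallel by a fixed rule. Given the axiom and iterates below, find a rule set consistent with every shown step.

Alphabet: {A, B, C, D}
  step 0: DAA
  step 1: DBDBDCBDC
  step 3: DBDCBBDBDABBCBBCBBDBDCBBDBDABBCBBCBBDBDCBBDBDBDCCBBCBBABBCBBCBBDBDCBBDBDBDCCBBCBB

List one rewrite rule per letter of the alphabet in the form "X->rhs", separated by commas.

  step 0 ⇒ step 1: DAA ⇒ DBD·BDC·BDC
    A ↦ BDC
    D ↦ DBD
    B ↦ CBB  (constrained at step 1)
    C ↦ ABB  (constrained at step 1)

A->BDC, B->CBB, C->ABB, D->DBD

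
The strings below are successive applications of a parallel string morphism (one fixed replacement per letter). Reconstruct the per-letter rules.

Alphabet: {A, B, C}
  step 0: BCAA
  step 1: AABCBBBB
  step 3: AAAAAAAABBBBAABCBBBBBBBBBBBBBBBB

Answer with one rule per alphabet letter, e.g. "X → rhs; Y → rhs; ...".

  step 0 ⇒ step 1: BCAA ⇒ AA·BC·BB·BB
    A ↦ BB
    B ↦ AA
    C ↦ BC

A->BB, B->AA, C->BC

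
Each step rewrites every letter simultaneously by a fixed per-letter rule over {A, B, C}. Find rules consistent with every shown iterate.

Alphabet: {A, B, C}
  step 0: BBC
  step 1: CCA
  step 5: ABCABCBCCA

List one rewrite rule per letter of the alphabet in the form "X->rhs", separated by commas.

  step 0 ⇒ step 1: BBC ⇒ C·C·A
    B ↦ C
    C ↦ A
    A ↦ BC  (constrained at step 1)

A->BC, B->C, C->A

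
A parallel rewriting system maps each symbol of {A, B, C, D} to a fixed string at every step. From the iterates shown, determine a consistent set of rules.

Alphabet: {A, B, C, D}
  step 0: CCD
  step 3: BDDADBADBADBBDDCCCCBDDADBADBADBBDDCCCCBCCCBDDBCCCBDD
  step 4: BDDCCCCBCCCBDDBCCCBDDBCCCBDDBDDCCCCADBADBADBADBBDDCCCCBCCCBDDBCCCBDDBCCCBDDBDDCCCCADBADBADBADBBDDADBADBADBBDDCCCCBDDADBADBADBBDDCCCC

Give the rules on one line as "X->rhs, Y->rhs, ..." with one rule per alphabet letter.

A->BC, B->BDD, C->ADB, D->CC

  step 3 ⇒ step 4: BDDADBADBADBBDDCCCCBDDADBADBADBBDDCCCCBCCCBDDBCCCBDD ⇒ BDD·CC·CC·BC·CC·BDD·BC·CC·BDD·BC·CC·BDD·BDD·CC·CC·ADB·ADB·ADB·ADB·BDD·CC·CC·BC·CC·BDD·BC·CC·BDD·BC·CC·BDD·BDD·CC·CC·ADB·ADB·ADB·ADB·BDD·ADB·ADB·ADB·BDD·CC·CC·BDD·ADB·ADB·ADB·BDD·CC·CC
    A ↦ BC
    B ↦ BDD
    C ↦ ADB
    D ↦ CC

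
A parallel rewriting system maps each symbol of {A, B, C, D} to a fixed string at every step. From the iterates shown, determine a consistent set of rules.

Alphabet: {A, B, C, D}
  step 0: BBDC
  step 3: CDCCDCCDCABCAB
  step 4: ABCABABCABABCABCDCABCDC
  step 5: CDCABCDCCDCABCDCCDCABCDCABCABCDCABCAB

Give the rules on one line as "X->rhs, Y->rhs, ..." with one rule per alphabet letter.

A->CD, B->C, C->AB, D->C

  step 4 ⇒ step 5: ABCABABCABABCABCDCABCDC ⇒ CD·C·AB·CD·C·CD·C·AB·CD·C·CD·C·AB·CD·C·AB·C·AB·CD·C·AB·C·AB
    A ↦ CD
    B ↦ C
    C ↦ AB
    D ↦ C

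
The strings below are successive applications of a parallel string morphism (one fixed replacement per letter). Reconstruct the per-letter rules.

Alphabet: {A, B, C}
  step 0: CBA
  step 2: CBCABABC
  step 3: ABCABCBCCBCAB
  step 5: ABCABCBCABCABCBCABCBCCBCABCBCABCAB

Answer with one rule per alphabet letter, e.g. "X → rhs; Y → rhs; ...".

  step 2 ⇒ step 3: CBCABABC ⇒ AB·C·AB·CB·C·CB·C·AB
    A ↦ CB
    B ↦ C
    C ↦ AB

A->CB, B->C, C->AB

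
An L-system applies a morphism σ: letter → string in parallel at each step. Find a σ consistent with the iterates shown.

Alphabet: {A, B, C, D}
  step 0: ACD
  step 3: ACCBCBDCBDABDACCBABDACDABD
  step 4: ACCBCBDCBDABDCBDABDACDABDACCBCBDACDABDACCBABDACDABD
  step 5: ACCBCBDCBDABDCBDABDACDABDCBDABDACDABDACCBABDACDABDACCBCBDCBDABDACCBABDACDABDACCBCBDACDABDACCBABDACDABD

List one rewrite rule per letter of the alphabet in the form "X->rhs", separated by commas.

A->AC, B->D, C->CB, D->ABD

  step 4 ⇒ step 5: ACCBCBDCBDABDCBDABDACDABDACCBCBDACDABDACCBABDACDABD ⇒ AC·CB·CB·D·CB·D·ABD·CB·D·ABD·AC·D·ABD·CB·D·ABD·AC·D·ABD·AC·CB·ABD·AC·D·ABD·AC·CB·CB·D·CB·D·ABD·AC·CB·ABD·AC·D·ABD·AC·CB·CB·D·AC·D·ABD·AC·CB·ABD·AC·D·ABD
    A ↦ AC
    B ↦ D
    C ↦ CB
    D ↦ ABD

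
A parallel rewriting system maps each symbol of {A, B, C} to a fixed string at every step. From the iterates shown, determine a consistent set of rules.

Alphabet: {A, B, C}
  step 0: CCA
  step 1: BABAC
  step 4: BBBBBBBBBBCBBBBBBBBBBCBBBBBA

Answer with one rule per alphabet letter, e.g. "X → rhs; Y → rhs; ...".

  step 0 ⇒ step 1: CCA ⇒ BA·BA·C
    A ↦ C
    C ↦ BA
    B ↦ BB  (constrained at step 1)

A->C, B->BB, C->BA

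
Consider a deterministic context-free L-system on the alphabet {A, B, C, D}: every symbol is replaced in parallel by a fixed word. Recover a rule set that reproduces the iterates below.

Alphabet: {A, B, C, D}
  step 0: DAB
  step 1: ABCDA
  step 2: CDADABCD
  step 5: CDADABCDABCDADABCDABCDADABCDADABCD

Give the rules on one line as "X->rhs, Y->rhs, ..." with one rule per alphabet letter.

A->CD, B->A, C->D, D->AB

  step 1 ⇒ step 2: ABCDA ⇒ CD·A·D·AB·CD
    A ↦ CD
    B ↦ A
    C ↦ D
    D ↦ AB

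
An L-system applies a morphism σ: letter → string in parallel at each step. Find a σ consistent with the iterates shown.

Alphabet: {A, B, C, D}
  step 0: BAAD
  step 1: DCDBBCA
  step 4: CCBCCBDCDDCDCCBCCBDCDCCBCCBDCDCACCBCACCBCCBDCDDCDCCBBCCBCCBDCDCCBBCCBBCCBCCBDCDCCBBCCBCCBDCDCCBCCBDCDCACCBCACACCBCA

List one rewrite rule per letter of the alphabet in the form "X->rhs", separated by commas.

  step 0 ⇒ step 1: BAAD ⇒ DCD·B·B·CA
    A ↦ B
    B ↦ DCD
    D ↦ CA
    C ↦ CCB  (constrained at step 1)

A->B, B->DCD, C->CCB, D->CA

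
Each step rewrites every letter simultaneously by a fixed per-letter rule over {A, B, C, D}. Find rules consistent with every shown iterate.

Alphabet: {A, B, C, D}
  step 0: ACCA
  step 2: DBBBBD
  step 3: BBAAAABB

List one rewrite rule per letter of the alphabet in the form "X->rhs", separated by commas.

A->C, B->A, C->D, D->BB

  step 2 ⇒ step 3: DBBBBD ⇒ BB·A·A·A·A·BB
    B ↦ A
    D ↦ BB
    A ↦ C  (constrained at step 0)
    C ↦ D  (constrained at step 0)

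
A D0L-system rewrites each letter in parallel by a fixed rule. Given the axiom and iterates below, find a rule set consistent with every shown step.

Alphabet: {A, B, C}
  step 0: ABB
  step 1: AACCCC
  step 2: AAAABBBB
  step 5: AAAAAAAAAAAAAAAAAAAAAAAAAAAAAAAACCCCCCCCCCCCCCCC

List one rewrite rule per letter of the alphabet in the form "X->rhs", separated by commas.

A->AA, B->CC, C->B

  step 1 ⇒ step 2: AACCCC ⇒ AA·AA·B·B·B·B
    A ↦ AA
    C ↦ B
  step 0 ⇒ step 1: ABB ⇒ AA·CC·CC
    B ↦ CC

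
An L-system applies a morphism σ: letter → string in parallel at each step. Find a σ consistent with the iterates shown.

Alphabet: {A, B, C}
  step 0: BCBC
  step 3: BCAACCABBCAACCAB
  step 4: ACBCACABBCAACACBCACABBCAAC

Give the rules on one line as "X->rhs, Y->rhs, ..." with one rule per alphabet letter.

  step 3 ⇒ step 4: BCAACCABBCAACCAB ⇒ AC·B·CA·CA·B·B·CA·AC·AC·B·CA·CA·B·B·CA·AC
    A ↦ CA
    B ↦ AC
    C ↦ B

A->CA, B->AC, C->B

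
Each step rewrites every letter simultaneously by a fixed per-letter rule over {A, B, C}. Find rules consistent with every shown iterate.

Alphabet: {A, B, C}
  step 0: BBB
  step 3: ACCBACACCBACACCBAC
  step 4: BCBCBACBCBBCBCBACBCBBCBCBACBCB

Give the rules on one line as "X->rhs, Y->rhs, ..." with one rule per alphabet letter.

A->B, B->AC, C->CB

  step 3 ⇒ step 4: ACCBACACCBACACCBAC ⇒ B·CB·CB·AC·B·CB·B·CB·CB·AC·B·CB·B·CB·CB·AC·B·CB
    A ↦ B
    B ↦ AC
    C ↦ CB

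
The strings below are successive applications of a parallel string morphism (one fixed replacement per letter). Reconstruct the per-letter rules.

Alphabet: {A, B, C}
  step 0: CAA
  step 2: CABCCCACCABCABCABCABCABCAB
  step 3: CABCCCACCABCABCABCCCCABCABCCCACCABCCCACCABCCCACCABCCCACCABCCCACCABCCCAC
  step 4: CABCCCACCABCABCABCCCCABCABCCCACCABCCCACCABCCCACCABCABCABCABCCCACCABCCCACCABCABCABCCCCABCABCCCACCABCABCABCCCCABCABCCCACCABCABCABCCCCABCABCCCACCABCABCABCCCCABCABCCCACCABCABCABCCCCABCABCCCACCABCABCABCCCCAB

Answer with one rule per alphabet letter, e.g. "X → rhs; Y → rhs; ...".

A->CCC, B->AC, C->CAB

  step 3 ⇒ step 4: CABCCCACCABCABCABCCCCABCABCCCACCABCCCACCABCCCACCABCCCACCABCCCACCABCCCAC ⇒ CAB·CCC·AC·CAB·CAB·CAB·CCC·CAB·CAB·CCC·AC·CAB·CCC·AC·CAB·CCC·AC·CAB·CAB·CAB·CAB·CCC·AC·CAB·CCC·AC·CAB·CAB·CAB·CCC·CAB·CAB·CCC·AC·CAB·CAB·CAB·CCC·CAB·CAB·CCC·AC·CAB·CAB·CAB·CCC·CAB·CAB·CCC·AC·CAB·CAB·CAB·CCC·CAB·CAB·CCC·AC·CAB·CAB·CAB·CCC·CAB·CAB·CCC·AC·CAB·CAB·CAB·CCC·CAB
    A ↦ CCC
    B ↦ AC
    C ↦ CAB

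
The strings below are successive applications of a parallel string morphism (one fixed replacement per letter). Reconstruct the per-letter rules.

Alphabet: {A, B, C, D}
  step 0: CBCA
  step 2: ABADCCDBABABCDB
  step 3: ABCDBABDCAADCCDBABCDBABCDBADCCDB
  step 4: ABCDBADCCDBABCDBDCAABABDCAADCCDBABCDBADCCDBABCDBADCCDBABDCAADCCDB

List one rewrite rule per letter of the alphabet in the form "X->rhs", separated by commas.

  step 3 ⇒ step 4: ABCDBABDCAADCCDBABCDBABCDBADCCDB ⇒ AB·CDB·A·DC·CDB·AB·CDB·DC·A·AB·AB·DC·A·A·DC·CDB·AB·CDB·A·DC·CDB·AB·CDB·A·DC·CDB·AB·DC·A·A·DC·CDB
    A ↦ AB
    B ↦ CDB
    C ↦ A
    D ↦ DC

A->AB, B->CDB, C->A, D->DC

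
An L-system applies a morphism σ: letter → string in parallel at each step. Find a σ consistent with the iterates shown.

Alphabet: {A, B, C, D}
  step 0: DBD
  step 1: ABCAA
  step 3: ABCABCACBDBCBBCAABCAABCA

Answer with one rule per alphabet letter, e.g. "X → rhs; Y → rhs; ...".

  step 0 ⇒ step 1: DBD ⇒ A·BCA·A
    B ↦ BCA
    D ↦ A
    A ↦ DB  (constrained at step 1)
    C ↦ CB  (constrained at step 1)

A->DB, B->BCA, C->CB, D->A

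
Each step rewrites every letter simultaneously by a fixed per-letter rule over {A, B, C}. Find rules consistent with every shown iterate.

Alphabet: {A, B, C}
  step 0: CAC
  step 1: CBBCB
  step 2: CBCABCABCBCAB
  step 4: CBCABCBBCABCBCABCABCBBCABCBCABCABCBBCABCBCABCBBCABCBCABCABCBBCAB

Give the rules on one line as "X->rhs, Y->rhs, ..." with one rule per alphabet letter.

A->B, B->CAB, C->CB

  step 1 ⇒ step 2: CBBCB ⇒ CB·CAB·CAB·CB·CAB
    B ↦ CAB
    C ↦ CB
  step 0 ⇒ step 1: CAC ⇒ CB·B·CB
    A ↦ B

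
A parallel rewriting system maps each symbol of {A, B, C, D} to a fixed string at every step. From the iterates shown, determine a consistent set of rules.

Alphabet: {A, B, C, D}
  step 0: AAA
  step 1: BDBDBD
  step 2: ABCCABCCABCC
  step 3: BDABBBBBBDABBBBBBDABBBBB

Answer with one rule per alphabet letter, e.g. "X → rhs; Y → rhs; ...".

  step 2 ⇒ step 3: ABCCABCCABCC ⇒ BD·AB·BB·BB·BD·AB·BB·BB·BD·AB·BB·BB
    A ↦ BD
    B ↦ AB
    C ↦ BB
  step 1 ⇒ step 2: BDBDBD ⇒ AB·CC·AB·CC·AB·CC
    D ↦ CC

A->BD, B->AB, C->BB, D->CC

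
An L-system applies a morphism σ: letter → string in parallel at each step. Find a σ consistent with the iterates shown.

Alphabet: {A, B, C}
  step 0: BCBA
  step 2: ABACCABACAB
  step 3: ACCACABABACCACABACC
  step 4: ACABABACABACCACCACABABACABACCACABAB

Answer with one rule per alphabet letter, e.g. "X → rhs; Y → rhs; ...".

  step 3 ⇒ step 4: ACCACABABACCACABACC ⇒ AC·AB·AB·AC·AB·AC·C·AC·C·AC·AB·AB·AC·AB·AC·C·AC·AB·AB
    A ↦ AC
    B ↦ C
    C ↦ AB

A->AC, B->C, C->AB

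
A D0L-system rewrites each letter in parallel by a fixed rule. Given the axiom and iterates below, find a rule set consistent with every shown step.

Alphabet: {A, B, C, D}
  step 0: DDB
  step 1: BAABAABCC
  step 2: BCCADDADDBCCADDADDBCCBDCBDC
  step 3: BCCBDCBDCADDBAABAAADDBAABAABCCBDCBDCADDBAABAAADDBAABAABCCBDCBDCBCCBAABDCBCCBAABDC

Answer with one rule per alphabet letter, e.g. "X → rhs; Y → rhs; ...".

A->ADD, B->BCC, C->BDC, D->BAA

  step 2 ⇒ step 3: BCCADDADDBCCADDADDBCCBDCBDC ⇒ BCC·BDC·BDC·ADD·BAA·BAA·ADD·BAA·BAA·BCC·BDC·BDC·ADD·BAA·BAA·ADD·BAA·BAA·BCC·BDC·BDC·BCC·BAA·BDC·BCC·BAA·BDC
    A ↦ ADD
    B ↦ BCC
    C ↦ BDC
    D ↦ BAA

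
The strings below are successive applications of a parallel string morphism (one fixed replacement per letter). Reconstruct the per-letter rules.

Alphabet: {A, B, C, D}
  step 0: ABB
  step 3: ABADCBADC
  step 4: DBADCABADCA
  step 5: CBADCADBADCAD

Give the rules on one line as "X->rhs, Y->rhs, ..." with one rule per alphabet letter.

A->D, B->BA, C->A, D->C

  step 4 ⇒ step 5: DBADCABADCA ⇒ C·BA·D·C·A·D·BA·D·C·A·D
    A ↦ D
    B ↦ BA
    C ↦ A
    D ↦ C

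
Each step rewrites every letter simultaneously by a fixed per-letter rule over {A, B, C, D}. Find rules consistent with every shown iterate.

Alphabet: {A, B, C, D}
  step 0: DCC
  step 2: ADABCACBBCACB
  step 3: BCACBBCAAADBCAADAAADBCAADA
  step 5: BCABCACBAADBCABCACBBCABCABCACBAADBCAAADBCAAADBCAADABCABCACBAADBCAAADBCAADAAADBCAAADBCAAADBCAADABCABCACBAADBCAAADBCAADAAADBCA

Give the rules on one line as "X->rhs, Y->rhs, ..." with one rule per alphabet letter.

  step 2 ⇒ step 3: ADABCACBBCACB ⇒ BCA·CB·BCA·A·AD·BCA·AD·A·A·AD·BCA·AD·A
    A ↦ BCA
    B ↦ A
    C ↦ AD
    D ↦ CB

A->BCA, B->A, C->AD, D->CB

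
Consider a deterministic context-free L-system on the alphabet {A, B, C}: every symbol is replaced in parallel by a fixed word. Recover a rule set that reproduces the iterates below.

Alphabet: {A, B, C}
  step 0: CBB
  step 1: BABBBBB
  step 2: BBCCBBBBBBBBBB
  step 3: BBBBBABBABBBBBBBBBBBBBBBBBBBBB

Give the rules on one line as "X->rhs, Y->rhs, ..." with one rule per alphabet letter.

  step 2 ⇒ step 3: BBCCBBBBBBBBBB ⇒ BB·BB·BAB·BAB·BB·BB·BB·BB·BB·BB·BB·BB·BB·BB
    B ↦ BB
    C ↦ BAB
  step 1 ⇒ step 2: BABBBBB ⇒ BB·CC·BB·BB·BB·BB·BB
    A ↦ CC

A->CC, B->BB, C->BAB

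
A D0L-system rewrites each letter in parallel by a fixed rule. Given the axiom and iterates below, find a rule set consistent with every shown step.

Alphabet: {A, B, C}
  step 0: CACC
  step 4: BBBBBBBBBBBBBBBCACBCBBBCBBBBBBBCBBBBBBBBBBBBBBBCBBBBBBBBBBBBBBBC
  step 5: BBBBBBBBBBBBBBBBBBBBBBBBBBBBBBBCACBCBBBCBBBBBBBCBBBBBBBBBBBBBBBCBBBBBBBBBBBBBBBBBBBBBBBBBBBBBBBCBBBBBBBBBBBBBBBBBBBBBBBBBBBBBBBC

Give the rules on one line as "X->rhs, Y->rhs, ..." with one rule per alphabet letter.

  step 4 ⇒ step 5: BBBBBBBBBBBBBBBCACBCBBBCBBBBBBBCBBBBBBBBBBBBBBBCBBBBBBBBBBBBBBBC ⇒ BB·BB·BB·BB·BB·BB·BB·BB·BB·BB·BB·BB·BB·BB·BB·BC·AC·BC·BB·BC·BB·BB·BB·BC·BB·BB·BB·BB·BB·BB·BB·BC·BB·BB·BB·BB·BB·BB·BB·BB·BB·BB·BB·BB·BB·BB·BB·BC·BB·BB·BB·BB·BB·BB·BB·BB·BB·BB·BB·BB·BB·BB·BB·BC
    A ↦ AC
    B ↦ BB
    C ↦ BC

A->AC, B->BB, C->BC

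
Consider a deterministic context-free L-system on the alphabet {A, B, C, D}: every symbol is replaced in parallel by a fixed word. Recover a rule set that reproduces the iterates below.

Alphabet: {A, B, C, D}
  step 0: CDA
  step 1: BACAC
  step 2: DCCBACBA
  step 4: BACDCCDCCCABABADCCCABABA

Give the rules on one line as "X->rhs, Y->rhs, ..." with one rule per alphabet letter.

  step 1 ⇒ step 2: BACAC ⇒ DC·C·BA·C·BA
    A ↦ C
    B ↦ DC
    C ↦ BA
  step 0 ⇒ step 1: CDA ⇒ BA·CA·C
    D ↦ CA

A->C, B->DC, C->BA, D->CA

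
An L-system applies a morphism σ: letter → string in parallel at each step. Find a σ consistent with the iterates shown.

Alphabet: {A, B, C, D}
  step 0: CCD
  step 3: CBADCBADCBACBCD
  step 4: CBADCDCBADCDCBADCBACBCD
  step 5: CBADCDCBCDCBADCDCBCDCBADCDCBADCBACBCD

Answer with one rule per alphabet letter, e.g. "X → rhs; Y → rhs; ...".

  step 4 ⇒ step 5: CBADCDCBADCDCBADCBACBCD ⇒ CB·A·D·CD·CB·CD·CB·A·D·CD·CB·CD·CB·A·D·CD·CB·A·D·CB·A·CB·CD
    A ↦ D
    B ↦ A
    C ↦ CB
    D ↦ CD

A->D, B->A, C->CB, D->CD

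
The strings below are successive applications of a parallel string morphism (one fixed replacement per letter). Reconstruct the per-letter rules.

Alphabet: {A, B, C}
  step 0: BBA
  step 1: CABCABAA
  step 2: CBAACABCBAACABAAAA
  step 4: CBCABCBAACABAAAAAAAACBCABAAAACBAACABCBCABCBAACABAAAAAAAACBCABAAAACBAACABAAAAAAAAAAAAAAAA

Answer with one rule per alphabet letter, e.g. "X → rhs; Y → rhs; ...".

  step 1 ⇒ step 2: CABCABAA ⇒ CB·AA·CAB·CB·AA·CAB·AA·AA
    A ↦ AA
    B ↦ CAB
    C ↦ CB

A->AA, B->CAB, C->CB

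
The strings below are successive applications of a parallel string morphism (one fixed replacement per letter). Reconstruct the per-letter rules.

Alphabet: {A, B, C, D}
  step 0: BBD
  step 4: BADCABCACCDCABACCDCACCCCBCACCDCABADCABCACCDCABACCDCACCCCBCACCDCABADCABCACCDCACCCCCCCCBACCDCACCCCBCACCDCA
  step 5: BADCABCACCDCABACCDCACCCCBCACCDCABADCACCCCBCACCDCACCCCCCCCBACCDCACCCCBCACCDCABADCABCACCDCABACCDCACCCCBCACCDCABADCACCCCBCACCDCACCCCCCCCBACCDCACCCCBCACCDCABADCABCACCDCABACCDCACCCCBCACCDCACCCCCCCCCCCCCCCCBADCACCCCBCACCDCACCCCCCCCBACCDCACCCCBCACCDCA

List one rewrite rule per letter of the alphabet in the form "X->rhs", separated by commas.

A->DCA, B->BA, C->CC, D->BCA

  step 4 ⇒ step 5: BADCABCACCDCABACCDCACCCCBCACCDCABADCABCACCDCABACCDCACCCCBCACCDCABADCABCACCDCACCCCCCCCBACCDCACCCCBCACCDCA ⇒ BA·DCA·BCA·CC·DCA·BA·CC·DCA·CC·CC·BCA·CC·DCA·BA·DCA·CC·CC·BCA·CC·DCA·CC·CC·CC·CC·BA·CC·DCA·CC·CC·BCA·CC·DCA·BA·DCA·BCA·CC·DCA·BA·CC·DCA·CC·CC·BCA·CC·DCA·BA·DCA·CC·CC·BCA·CC·DCA·CC·CC·CC·CC·BA·CC·DCA·CC·CC·BCA·CC·DCA·BA·DCA·BCA·CC·DCA·BA·CC·DCA·CC·CC·BCA·CC·DCA·CC·CC·CC·CC·CC·CC·CC·CC·BA·DCA·CC·CC·BCA·CC·DCA·CC·CC·CC·CC·BA·CC·DCA·CC·CC·BCA·CC·DCA
    A ↦ DCA
    B ↦ BA
    C ↦ CC
    D ↦ BCA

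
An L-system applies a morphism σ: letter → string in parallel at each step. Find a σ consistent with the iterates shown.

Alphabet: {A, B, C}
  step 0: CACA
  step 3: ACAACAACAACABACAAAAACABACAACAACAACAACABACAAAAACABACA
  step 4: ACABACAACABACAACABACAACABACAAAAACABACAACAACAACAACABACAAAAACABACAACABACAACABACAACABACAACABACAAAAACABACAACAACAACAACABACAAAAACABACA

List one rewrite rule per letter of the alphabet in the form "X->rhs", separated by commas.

A->ACA, B->AAA, C->B

  step 3 ⇒ step 4: ACAACAACAACABACAAAAACABACAACAACAACAACABACAAAAACABACA ⇒ ACA·B·ACA·ACA·B·ACA·ACA·B·ACA·ACA·B·ACA·AAA·ACA·B·ACA·ACA·ACA·ACA·ACA·B·ACA·AAA·ACA·B·ACA·ACA·B·ACA·ACA·B·ACA·ACA·B·ACA·ACA·B·ACA·AAA·ACA·B·ACA·ACA·ACA·ACA·ACA·B·ACA·AAA·ACA·B·ACA
    A ↦ ACA
    B ↦ AAA
    C ↦ B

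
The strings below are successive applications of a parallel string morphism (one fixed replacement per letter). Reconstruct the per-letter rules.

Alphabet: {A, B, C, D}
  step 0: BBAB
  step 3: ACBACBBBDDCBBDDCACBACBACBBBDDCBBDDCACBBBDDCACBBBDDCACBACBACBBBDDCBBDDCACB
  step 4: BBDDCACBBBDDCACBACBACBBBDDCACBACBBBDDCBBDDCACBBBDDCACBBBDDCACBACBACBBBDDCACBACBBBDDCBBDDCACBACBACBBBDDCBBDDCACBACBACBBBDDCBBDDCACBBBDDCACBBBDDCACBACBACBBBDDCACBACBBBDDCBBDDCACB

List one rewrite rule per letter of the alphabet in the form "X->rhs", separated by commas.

A->BB, B->ACB, C->DDC, D->B

  step 3 ⇒ step 4: ACBACBBBDDCBBDDCACBACBACBBBDDCBBDDCACBBBDDCACBBBDDCACBACBACBBBDDCBBDDCACB ⇒ BB·DDC·ACB·BB·DDC·ACB·ACB·ACB·B·B·DDC·ACB·ACB·B·B·DDC·BB·DDC·ACB·BB·DDC·ACB·BB·DDC·ACB·ACB·ACB·B·B·DDC·ACB·ACB·B·B·DDC·BB·DDC·ACB·ACB·ACB·B·B·DDC·BB·DDC·ACB·ACB·ACB·B·B·DDC·BB·DDC·ACB·BB·DDC·ACB·BB·DDC·ACB·ACB·ACB·B·B·DDC·ACB·ACB·B·B·DDC·BB·DDC·ACB
    A ↦ BB
    B ↦ ACB
    C ↦ DDC
    D ↦ B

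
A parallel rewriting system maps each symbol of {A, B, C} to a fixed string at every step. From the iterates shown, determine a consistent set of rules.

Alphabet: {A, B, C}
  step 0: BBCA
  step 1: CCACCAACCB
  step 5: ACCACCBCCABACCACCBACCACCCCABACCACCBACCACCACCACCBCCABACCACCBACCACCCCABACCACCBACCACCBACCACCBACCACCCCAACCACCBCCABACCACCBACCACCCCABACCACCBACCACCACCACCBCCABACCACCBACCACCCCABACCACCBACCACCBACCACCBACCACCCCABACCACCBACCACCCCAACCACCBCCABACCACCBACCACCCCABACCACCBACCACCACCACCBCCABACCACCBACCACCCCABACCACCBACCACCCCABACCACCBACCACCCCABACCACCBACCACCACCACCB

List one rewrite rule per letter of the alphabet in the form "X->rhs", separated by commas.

A->B, B->CCA, C->ACC

  step 0 ⇒ step 1: BBCA ⇒ CCA·CCA·ACC·B
    A ↦ B
    B ↦ CCA
    C ↦ ACC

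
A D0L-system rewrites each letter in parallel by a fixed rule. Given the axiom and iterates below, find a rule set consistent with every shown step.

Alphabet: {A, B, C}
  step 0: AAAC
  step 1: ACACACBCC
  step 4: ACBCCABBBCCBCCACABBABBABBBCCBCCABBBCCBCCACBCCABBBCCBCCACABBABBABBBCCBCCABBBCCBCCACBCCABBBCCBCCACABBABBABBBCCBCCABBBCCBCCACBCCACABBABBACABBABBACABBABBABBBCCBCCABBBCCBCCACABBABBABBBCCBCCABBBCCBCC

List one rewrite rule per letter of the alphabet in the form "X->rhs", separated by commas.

  step 0 ⇒ step 1: AAAC ⇒ AC·AC·AC·BCC
    A ↦ AC
    C ↦ BCC
    B ↦ ABB  (constrained at step 1)

A->AC, B->ABB, C->BCC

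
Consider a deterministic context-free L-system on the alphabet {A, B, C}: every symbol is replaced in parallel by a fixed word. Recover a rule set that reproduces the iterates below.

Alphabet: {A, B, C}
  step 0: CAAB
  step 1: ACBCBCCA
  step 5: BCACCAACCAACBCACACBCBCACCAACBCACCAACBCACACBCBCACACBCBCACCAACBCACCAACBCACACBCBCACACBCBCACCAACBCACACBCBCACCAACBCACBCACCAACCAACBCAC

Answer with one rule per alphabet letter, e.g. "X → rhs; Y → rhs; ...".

A->BC, B->CA, C->AC

  step 0 ⇒ step 1: CAAB ⇒ AC·BC·BC·CA
    A ↦ BC
    B ↦ CA
    C ↦ AC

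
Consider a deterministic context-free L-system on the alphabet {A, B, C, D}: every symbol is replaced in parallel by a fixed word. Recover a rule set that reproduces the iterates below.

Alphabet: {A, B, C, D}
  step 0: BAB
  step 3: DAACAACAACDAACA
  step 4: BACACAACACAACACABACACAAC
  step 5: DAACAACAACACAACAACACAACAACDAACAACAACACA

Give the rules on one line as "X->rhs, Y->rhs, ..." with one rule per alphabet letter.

  step 4 ⇒ step 5: BACACAACACAACACABACACAAC ⇒ DA·AC·A·AC·A·AC·AC·A·AC·A·AC·AC·A·AC·A·AC·DA·AC·A·AC·A·AC·AC·A
    A ↦ AC
    B ↦ DA
    C ↦ A
  step 3 ⇒ step 4: DAACAACAACDAACA ⇒ B·AC·AC·A·AC·AC·A·AC·AC·A·B·AC·AC·A·AC
    D ↦ B

A->AC, B->DA, C->A, D->B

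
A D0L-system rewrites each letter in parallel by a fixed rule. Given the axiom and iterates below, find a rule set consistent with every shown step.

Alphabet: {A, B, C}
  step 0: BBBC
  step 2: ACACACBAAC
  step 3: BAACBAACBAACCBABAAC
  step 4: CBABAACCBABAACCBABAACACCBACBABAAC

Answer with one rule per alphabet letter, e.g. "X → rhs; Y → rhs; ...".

  step 3 ⇒ step 4: BAACBAACBAACCBABAAC ⇒ C·BA·BA·AC·C·BA·BA·AC·C·BA·BA·AC·AC·C·BA·C·BA·BA·AC
    A ↦ BA
    B ↦ C
    C ↦ AC

A->BA, B->C, C->AC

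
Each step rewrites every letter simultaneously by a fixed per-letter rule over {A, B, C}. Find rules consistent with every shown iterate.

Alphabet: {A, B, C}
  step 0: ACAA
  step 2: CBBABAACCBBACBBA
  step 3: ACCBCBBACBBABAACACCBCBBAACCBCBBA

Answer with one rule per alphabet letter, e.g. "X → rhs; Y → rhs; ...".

  step 2 ⇒ step 3: CBBABAACCBBACBBA ⇒ AC·CB·CB·BA·CB·BA·BA·AC·AC·CB·CB·BA·AC·CB·CB·BA
    A ↦ BA
    B ↦ CB
    C ↦ AC

A->BA, B->CB, C->AC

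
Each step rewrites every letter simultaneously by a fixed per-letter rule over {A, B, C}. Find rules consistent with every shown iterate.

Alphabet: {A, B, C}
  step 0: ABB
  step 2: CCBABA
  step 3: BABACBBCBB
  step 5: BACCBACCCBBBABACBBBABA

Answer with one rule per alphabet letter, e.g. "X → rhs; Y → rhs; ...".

A->BB, B->C, C->BA

  step 2 ⇒ step 3: CCBABA ⇒ BA·BA·C·BB·C·BB
    A ↦ BB
    B ↦ C
    C ↦ BA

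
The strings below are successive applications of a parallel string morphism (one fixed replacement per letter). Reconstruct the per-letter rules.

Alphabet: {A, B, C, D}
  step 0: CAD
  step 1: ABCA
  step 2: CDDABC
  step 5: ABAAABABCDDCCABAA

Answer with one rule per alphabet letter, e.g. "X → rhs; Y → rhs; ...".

A->C, B->DD, C->AB, D->A

  step 1 ⇒ step 2: ABCA ⇒ C·DD·AB·C
    A ↦ C
    B ↦ DD
    C ↦ AB
  step 0 ⇒ step 1: CAD ⇒ AB·C·A
    D ↦ A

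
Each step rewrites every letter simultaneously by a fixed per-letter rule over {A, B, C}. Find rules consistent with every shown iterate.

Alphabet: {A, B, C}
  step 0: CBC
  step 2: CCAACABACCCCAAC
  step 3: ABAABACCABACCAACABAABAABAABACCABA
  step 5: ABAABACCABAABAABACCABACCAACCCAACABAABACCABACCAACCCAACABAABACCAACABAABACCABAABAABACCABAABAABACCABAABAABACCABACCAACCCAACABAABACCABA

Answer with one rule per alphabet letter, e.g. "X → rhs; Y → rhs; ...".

A->C, B->CAA, C->ABA

  step 2 ⇒ step 3: CCAACABACCCCAAC ⇒ ABA·ABA·C·C·ABA·C·CAA·C·ABA·ABA·ABA·ABA·C·C·ABA
    A ↦ C
    B ↦ CAA
    C ↦ ABA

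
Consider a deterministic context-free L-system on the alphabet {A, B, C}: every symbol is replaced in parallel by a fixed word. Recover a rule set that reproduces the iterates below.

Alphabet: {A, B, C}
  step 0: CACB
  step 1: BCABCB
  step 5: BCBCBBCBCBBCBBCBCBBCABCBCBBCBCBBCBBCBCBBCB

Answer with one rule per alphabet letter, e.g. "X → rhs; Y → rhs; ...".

  step 0 ⇒ step 1: CACB ⇒ B·CA·B·CB
    A ↦ CA
    B ↦ CB
    C ↦ B

A->CA, B->CB, C->B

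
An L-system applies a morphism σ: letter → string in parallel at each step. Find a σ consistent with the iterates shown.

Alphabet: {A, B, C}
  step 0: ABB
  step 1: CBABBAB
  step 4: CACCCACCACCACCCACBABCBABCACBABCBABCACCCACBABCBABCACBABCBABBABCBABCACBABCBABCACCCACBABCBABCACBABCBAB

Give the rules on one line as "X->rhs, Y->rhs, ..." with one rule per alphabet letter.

  step 0 ⇒ step 1: ABB ⇒ C·BAB·BAB
    A ↦ C
    B ↦ BAB
    C ↦ CAC  (constrained at step 1)

A->C, B->BAB, C->CAC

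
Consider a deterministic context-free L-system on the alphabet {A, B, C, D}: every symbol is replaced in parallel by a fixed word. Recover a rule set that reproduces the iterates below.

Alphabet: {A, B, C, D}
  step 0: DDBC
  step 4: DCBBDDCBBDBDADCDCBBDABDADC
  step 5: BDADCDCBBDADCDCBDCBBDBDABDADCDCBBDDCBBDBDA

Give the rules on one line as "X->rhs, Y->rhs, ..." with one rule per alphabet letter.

  step 4 ⇒ step 5: DCBBDDCBBDBDADCDCBBDABDADC ⇒ B·DA·DC·DC·B·B·DA·DC·DC·B·DC·B·BD·B·DA·B·DA·DC·DC·B·BD·DC·B·BD·B·DA
    A ↦ BD
    B ↦ DC
    C ↦ DA
    D ↦ B

A->BD, B->DC, C->DA, D->B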